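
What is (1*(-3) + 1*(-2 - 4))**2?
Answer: 81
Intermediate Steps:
(1*(-3) + 1*(-2 - 4))**2 = (-3 + 1*(-6))**2 = (-3 - 6)**2 = (-9)**2 = 81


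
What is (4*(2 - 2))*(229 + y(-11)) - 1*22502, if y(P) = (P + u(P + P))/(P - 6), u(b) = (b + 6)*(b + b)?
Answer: -22502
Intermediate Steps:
u(b) = 2*b*(6 + b) (u(b) = (6 + b)*(2*b) = 2*b*(6 + b))
y(P) = (P + 4*P*(6 + 2*P))/(-6 + P) (y(P) = (P + 2*(P + P)*(6 + (P + P)))/(P - 6) = (P + 2*(2*P)*(6 + 2*P))/(-6 + P) = (P + 4*P*(6 + 2*P))/(-6 + P))
(4*(2 - 2))*(229 + y(-11)) - 1*22502 = (4*(2 - 2))*(229 - 11*(25 + 8*(-11))/(-6 - 11)) - 1*22502 = (4*0)*(229 - 11*(25 - 88)/(-17)) - 22502 = 0*(229 - 11*(-1/17)*(-63)) - 22502 = 0*(229 - 693/17) - 22502 = 0*(3200/17) - 22502 = 0 - 22502 = -22502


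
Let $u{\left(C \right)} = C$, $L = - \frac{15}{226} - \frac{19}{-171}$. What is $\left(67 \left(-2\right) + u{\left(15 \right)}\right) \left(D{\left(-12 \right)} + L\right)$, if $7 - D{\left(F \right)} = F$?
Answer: $- \frac{4609703}{2034} \approx -2266.3$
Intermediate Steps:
$L = \frac{91}{2034}$ ($L = \left(-15\right) \frac{1}{226} - - \frac{1}{9} = - \frac{15}{226} + \frac{1}{9} = \frac{91}{2034} \approx 0.044739$)
$D{\left(F \right)} = 7 - F$
$\left(67 \left(-2\right) + u{\left(15 \right)}\right) \left(D{\left(-12 \right)} + L\right) = \left(67 \left(-2\right) + 15\right) \left(\left(7 - -12\right) + \frac{91}{2034}\right) = \left(-134 + 15\right) \left(\left(7 + 12\right) + \frac{91}{2034}\right) = - 119 \left(19 + \frac{91}{2034}\right) = \left(-119\right) \frac{38737}{2034} = - \frac{4609703}{2034}$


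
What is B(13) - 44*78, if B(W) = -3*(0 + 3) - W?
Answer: -3454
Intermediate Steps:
B(W) = -9 - W (B(W) = -3*3 - W = -9 - W)
B(13) - 44*78 = (-9 - 1*13) - 44*78 = (-9 - 13) - 3432 = -22 - 3432 = -3454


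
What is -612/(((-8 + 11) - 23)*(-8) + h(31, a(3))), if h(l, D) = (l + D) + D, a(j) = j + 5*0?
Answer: -612/197 ≈ -3.1066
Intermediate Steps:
a(j) = j (a(j) = j + 0 = j)
h(l, D) = l + 2*D (h(l, D) = (D + l) + D = l + 2*D)
-612/(((-8 + 11) - 23)*(-8) + h(31, a(3))) = -612/(((-8 + 11) - 23)*(-8) + (31 + 2*3)) = -612/((3 - 23)*(-8) + (31 + 6)) = -612/(-20*(-8) + 37) = -612/(160 + 37) = -612/197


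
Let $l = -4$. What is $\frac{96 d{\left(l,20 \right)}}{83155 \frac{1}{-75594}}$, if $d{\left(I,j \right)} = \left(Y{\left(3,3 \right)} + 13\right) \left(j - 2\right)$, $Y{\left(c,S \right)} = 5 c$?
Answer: $- \frac{3657540096}{83155} \approx -43985.0$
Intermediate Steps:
$d{\left(I,j \right)} = -56 + 28 j$ ($d{\left(I,j \right)} = \left(5 \cdot 3 + 13\right) \left(j - 2\right) = \left(15 + 13\right) \left(-2 + j\right) = 28 \left(-2 + j\right) = -56 + 28 j$)
$\frac{96 d{\left(l,20 \right)}}{83155 \frac{1}{-75594}} = \frac{96 \left(-56 + 28 \cdot 20\right)}{83155 \frac{1}{-75594}} = \frac{96 \left(-56 + 560\right)}{83155 \left(- \frac{1}{75594}\right)} = \frac{96 \cdot 504}{- \frac{83155}{75594}} = 48384 \left(- \frac{75594}{83155}\right) = - \frac{3657540096}{83155}$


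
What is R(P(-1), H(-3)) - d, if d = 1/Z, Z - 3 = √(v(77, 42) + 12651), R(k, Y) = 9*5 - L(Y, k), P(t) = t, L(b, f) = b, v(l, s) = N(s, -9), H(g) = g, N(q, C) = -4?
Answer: 606627/12638 - √12647/12638 ≈ 47.991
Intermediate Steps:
v(l, s) = -4
R(k, Y) = 45 - Y (R(k, Y) = 9*5 - Y = 45 - Y)
Z = 3 + √12647 (Z = 3 + √(-4 + 12651) = 3 + √12647 ≈ 115.46)
d = 1/(3 + √12647) ≈ 0.0086611
R(P(-1), H(-3)) - d = (45 - 1*(-3)) - (-3/12638 + √12647/12638) = (45 + 3) + (3/12638 - √12647/12638) = 48 + (3/12638 - √12647/12638) = 606627/12638 - √12647/12638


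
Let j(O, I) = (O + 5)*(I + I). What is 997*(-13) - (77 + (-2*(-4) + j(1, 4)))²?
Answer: -30650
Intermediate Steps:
j(O, I) = 2*I*(5 + O) (j(O, I) = (5 + O)*(2*I) = 2*I*(5 + O))
997*(-13) - (77 + (-2*(-4) + j(1, 4)))² = 997*(-13) - (77 + (-2*(-4) + 2*4*(5 + 1)))² = -12961 - (77 + (8 + 2*4*6))² = -12961 - (77 + (8 + 48))² = -12961 - (77 + 56)² = -12961 - 1*133² = -12961 - 1*17689 = -12961 - 17689 = -30650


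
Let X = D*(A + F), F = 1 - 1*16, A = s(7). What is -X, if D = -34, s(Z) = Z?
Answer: -272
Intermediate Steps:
A = 7
F = -15 (F = 1 - 16 = -15)
X = 272 (X = -34*(7 - 15) = -34*(-8) = 272)
-X = -1*272 = -272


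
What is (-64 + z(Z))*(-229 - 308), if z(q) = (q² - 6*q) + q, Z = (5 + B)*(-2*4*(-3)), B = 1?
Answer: -10714224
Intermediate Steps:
Z = 144 (Z = (5 + 1)*(-2*4*(-3)) = 6*(-8*(-3)) = 6*24 = 144)
z(q) = q² - 5*q
(-64 + z(Z))*(-229 - 308) = (-64 + 144*(-5 + 144))*(-229 - 308) = (-64 + 144*139)*(-537) = (-64 + 20016)*(-537) = 19952*(-537) = -10714224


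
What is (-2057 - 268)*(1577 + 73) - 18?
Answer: -3836268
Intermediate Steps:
(-2057 - 268)*(1577 + 73) - 18 = -2325*1650 - 18 = -3836250 - 18 = -3836268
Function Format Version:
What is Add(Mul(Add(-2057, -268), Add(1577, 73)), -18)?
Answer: -3836268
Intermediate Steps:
Add(Mul(Add(-2057, -268), Add(1577, 73)), -18) = Add(Mul(-2325, 1650), -18) = Add(-3836250, -18) = -3836268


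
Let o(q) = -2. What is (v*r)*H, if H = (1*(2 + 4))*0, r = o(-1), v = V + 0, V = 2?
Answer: 0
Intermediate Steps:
v = 2 (v = 2 + 0 = 2)
r = -2
H = 0 (H = (1*6)*0 = 6*0 = 0)
(v*r)*H = (2*(-2))*0 = -4*0 = 0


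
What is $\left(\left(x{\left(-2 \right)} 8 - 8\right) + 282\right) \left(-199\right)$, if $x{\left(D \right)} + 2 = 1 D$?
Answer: $-48158$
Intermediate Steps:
$x{\left(D \right)} = -2 + D$ ($x{\left(D \right)} = -2 + 1 D = -2 + D$)
$\left(\left(x{\left(-2 \right)} 8 - 8\right) + 282\right) \left(-199\right) = \left(\left(\left(-2 - 2\right) 8 - 8\right) + 282\right) \left(-199\right) = \left(\left(\left(-4\right) 8 - 8\right) + 282\right) \left(-199\right) = \left(\left(-32 - 8\right) + 282\right) \left(-199\right) = \left(-40 + 282\right) \left(-199\right) = 242 \left(-199\right) = -48158$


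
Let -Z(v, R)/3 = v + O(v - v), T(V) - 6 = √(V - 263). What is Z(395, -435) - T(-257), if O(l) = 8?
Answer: -1215 - 2*I*√130 ≈ -1215.0 - 22.803*I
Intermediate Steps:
T(V) = 6 + √(-263 + V) (T(V) = 6 + √(V - 263) = 6 + √(-263 + V))
Z(v, R) = -24 - 3*v (Z(v, R) = -3*(v + 8) = -3*(8 + v) = -24 - 3*v)
Z(395, -435) - T(-257) = (-24 - 3*395) - (6 + √(-263 - 257)) = (-24 - 1185) - (6 + √(-520)) = -1209 - (6 + 2*I*√130) = -1209 + (-6 - 2*I*√130) = -1215 - 2*I*√130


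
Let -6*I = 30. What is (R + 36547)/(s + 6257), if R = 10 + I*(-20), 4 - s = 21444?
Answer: -4073/1687 ≈ -2.4143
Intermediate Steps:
I = -5 (I = -1/6*30 = -5)
s = -21440 (s = 4 - 1*21444 = 4 - 21444 = -21440)
R = 110 (R = 10 - 5*(-20) = 10 + 100 = 110)
(R + 36547)/(s + 6257) = (110 + 36547)/(-21440 + 6257) = 36657/(-15183) = 36657*(-1/15183) = -4073/1687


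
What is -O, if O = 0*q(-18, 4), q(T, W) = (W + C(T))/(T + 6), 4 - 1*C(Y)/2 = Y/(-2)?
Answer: 0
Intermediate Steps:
C(Y) = 8 + Y (C(Y) = 8 - 2*Y/(-2) = 8 - 2*Y*(-1)/2 = 8 - (-1)*Y = 8 + Y)
q(T, W) = (8 + T + W)/(6 + T) (q(T, W) = (W + (8 + T))/(T + 6) = (8 + T + W)/(6 + T))
O = 0 (O = 0*((8 - 18 + 4)/(6 - 18)) = 0*(-6/(-12)) = 0*(-1/12*(-6)) = 0*(1/2) = 0)
-O = -1*0 = 0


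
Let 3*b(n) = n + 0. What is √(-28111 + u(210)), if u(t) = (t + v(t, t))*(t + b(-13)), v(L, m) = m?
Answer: √58269 ≈ 241.39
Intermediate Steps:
b(n) = n/3 (b(n) = (n + 0)/3 = n/3)
u(t) = 2*t*(-13/3 + t) (u(t) = (t + t)*(t + (⅓)*(-13)) = (2*t)*(t - 13/3) = (2*t)*(-13/3 + t) = 2*t*(-13/3 + t))
√(-28111 + u(210)) = √(-28111 + (⅔)*210*(-13 + 3*210)) = √(-28111 + (⅔)*210*(-13 + 630)) = √(-28111 + (⅔)*210*617) = √(-28111 + 86380) = √58269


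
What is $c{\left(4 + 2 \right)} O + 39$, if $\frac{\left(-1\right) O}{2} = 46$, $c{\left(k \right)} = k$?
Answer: $-513$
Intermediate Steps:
$O = -92$ ($O = \left(-2\right) 46 = -92$)
$c{\left(4 + 2 \right)} O + 39 = \left(4 + 2\right) \left(-92\right) + 39 = 6 \left(-92\right) + 39 = -552 + 39 = -513$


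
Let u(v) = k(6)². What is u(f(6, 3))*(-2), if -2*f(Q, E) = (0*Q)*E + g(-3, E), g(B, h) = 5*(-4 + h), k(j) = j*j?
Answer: -2592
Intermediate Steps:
k(j) = j²
g(B, h) = -20 + 5*h
f(Q, E) = 10 - 5*E/2 (f(Q, E) = -((0*Q)*E + (-20 + 5*E))/2 = -(0*E + (-20 + 5*E))/2 = -(0 + (-20 + 5*E))/2 = -(-20 + 5*E)/2 = 10 - 5*E/2)
u(v) = 1296 (u(v) = (6²)² = 36² = 1296)
u(f(6, 3))*(-2) = 1296*(-2) = -2592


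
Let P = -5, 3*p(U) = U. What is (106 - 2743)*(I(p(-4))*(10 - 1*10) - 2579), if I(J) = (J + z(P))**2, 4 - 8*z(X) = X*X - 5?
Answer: 6800823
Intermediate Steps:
p(U) = U/3
z(X) = 9/8 - X**2/8 (z(X) = 1/2 - (X*X - 5)/8 = 1/2 - (X**2 - 5)/8 = 1/2 - (-5 + X**2)/8 = 1/2 + (5/8 - X**2/8) = 9/8 - X**2/8)
I(J) = (-2 + J)**2 (I(J) = (J + (9/8 - 1/8*(-5)**2))**2 = (J + (9/8 - 1/8*25))**2 = (J + (9/8 - 25/8))**2 = (J - 2)**2 = (-2 + J)**2)
(106 - 2743)*(I(p(-4))*(10 - 1*10) - 2579) = (106 - 2743)*((-2 + (1/3)*(-4))**2*(10 - 1*10) - 2579) = -2637*((-2 - 4/3)**2*(10 - 10) - 2579) = -2637*((-10/3)**2*0 - 2579) = -2637*((100/9)*0 - 2579) = -2637*(0 - 2579) = -2637*(-2579) = 6800823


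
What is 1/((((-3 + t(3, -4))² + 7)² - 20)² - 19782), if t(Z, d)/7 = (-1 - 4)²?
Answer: 1/766723100206342339 ≈ 1.3043e-18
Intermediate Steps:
t(Z, d) = 175 (t(Z, d) = 7*(-1 - 4)² = 7*(-5)² = 7*25 = 175)
1/((((-3 + t(3, -4))² + 7)² - 20)² - 19782) = 1/((((-3 + 175)² + 7)² - 20)² - 19782) = 1/(((172² + 7)² - 20)² - 19782) = 1/(((29584 + 7)² - 20)² - 19782) = 1/((29591² - 20)² - 19782) = 1/((875627281 - 20)² - 19782) = 1/(875627261² - 19782) = 1/(766723100206362121 - 19782) = 1/766723100206342339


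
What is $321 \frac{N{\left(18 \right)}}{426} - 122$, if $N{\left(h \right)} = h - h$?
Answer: $-122$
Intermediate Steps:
$N{\left(h \right)} = 0$
$321 \frac{N{\left(18 \right)}}{426} - 122 = 321 \cdot \frac{0}{426} - 122 = 321 \cdot 0 \cdot \frac{1}{426} - 122 = 321 \cdot 0 - 122 = 0 - 122 = -122$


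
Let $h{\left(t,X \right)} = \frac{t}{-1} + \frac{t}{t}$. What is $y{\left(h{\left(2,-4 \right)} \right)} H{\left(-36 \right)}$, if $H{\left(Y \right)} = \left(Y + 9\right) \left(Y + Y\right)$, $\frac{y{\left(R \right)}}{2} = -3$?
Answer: $-11664$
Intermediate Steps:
$h{\left(t,X \right)} = 1 - t$ ($h{\left(t,X \right)} = t \left(-1\right) + 1 = - t + 1 = 1 - t$)
$y{\left(R \right)} = -6$ ($y{\left(R \right)} = 2 \left(-3\right) = -6$)
$H{\left(Y \right)} = 2 Y \left(9 + Y\right)$ ($H{\left(Y \right)} = \left(9 + Y\right) 2 Y = 2 Y \left(9 + Y\right)$)
$y{\left(h{\left(2,-4 \right)} \right)} H{\left(-36 \right)} = - 6 \cdot 2 \left(-36\right) \left(9 - 36\right) = - 6 \cdot 2 \left(-36\right) \left(-27\right) = \left(-6\right) 1944 = -11664$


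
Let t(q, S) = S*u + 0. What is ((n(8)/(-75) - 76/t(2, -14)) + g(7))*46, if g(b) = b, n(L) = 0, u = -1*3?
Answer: 5014/21 ≈ 238.76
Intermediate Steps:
u = -3
t(q, S) = -3*S (t(q, S) = S*(-3) + 0 = -3*S + 0 = -3*S)
((n(8)/(-75) - 76/t(2, -14)) + g(7))*46 = ((0/(-75) - 76/((-3*(-14)))) + 7)*46 = ((0*(-1/75) - 76/42) + 7)*46 = ((0 - 76*1/42) + 7)*46 = ((0 - 38/21) + 7)*46 = (-38/21 + 7)*46 = (109/21)*46 = 5014/21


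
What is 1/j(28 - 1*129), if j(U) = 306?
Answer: 1/306 ≈ 0.0032680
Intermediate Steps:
1/j(28 - 1*129) = 1/306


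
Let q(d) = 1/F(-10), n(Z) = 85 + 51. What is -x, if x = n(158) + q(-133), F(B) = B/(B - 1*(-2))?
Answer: -684/5 ≈ -136.80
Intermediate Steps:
n(Z) = 136
F(B) = B/(2 + B) (F(B) = B/(B + 2) = B/(2 + B))
q(d) = ⅘ (q(d) = 1/(-10/(2 - 10)) = 1/(-10/(-8)) = 1/(-10*(-⅛)) = 1/(5/4) = ⅘)
x = 684/5 (x = 136 + ⅘ = 684/5 ≈ 136.80)
-x = -1*684/5 = -684/5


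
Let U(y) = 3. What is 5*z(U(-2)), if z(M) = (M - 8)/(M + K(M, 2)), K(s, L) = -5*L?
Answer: 25/7 ≈ 3.5714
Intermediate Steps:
z(M) = (-8 + M)/(-10 + M) (z(M) = (M - 8)/(M - 5*2) = (-8 + M)/(M - 10) = (-8 + M)/(-10 + M))
5*z(U(-2)) = 5*((-8 + 3)/(-10 + 3)) = 5*(-5/(-7)) = 5*(-⅐*(-5)) = 5*(5/7) = 25/7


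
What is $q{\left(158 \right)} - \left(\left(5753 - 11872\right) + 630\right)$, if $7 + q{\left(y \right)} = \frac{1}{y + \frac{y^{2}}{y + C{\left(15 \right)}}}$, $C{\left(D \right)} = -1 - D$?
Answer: $\frac{129923471}{23700} \approx 5482.0$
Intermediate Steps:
$q{\left(y \right)} = -7 + \frac{1}{y + \frac{y^{2}}{-16 + y}}$ ($q{\left(y \right)} = -7 + \frac{1}{y + \frac{y^{2}}{y - 16}} = -7 + \frac{1}{y + \frac{y^{2}}{-16 + y}}$)
$q{\left(158 \right)} - \left(\left(5753 - 11872\right) + 630\right) = \frac{-16 - 14 \cdot 158^{2} + 113 \cdot 158}{2 \cdot 158 \left(-8 + 158\right)} - \left(\left(5753 - 11872\right) + 630\right) = \frac{1}{2} \cdot \frac{1}{158} \cdot \frac{1}{150} \left(-16 - 349496 + 17854\right) - \left(-6119 + 630\right) = \frac{1}{2} \cdot \frac{1}{158} \cdot \frac{1}{150} \left(-16 - 349496 + 17854\right) - -5489 = \frac{1}{2} \cdot \frac{1}{158} \cdot \frac{1}{150} \left(-331658\right) + 5489 = - \frac{165829}{23700} + 5489 = \frac{129923471}{23700}$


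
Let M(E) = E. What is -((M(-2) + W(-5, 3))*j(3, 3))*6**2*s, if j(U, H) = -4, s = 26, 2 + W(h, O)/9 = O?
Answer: 26208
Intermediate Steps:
W(h, O) = -18 + 9*O
-((M(-2) + W(-5, 3))*j(3, 3))*6**2*s = -((-2 + (-18 + 9*3))*(-4))*6**2*26 = -((-2 + (-18 + 27))*(-4))*36*26 = -((-2 + 9)*(-4))*36*26 = -(7*(-4))*36*26 = -(-28*36)*26 = -(-1008)*26 = -1*(-26208) = 26208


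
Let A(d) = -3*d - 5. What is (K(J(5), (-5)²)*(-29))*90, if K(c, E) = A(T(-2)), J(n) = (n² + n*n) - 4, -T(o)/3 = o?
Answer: 60030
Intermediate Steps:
T(o) = -3*o
A(d) = -5 - 3*d
J(n) = -4 + 2*n² (J(n) = (n² + n²) - 4 = 2*n² - 4 = -4 + 2*n²)
K(c, E) = -23 (K(c, E) = -5 - (-9)*(-2) = -5 - 3*6 = -5 - 18 = -23)
(K(J(5), (-5)²)*(-29))*90 = -23*(-29)*90 = 667*90 = 60030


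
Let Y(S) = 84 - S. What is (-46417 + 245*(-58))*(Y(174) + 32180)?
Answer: -1945520430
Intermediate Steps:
(-46417 + 245*(-58))*(Y(174) + 32180) = (-46417 + 245*(-58))*((84 - 1*174) + 32180) = (-46417 - 14210)*((84 - 174) + 32180) = -60627*(-90 + 32180) = -60627*32090 = -1945520430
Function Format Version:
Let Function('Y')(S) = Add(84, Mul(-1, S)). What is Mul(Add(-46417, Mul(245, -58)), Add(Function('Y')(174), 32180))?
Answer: -1945520430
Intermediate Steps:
Mul(Add(-46417, Mul(245, -58)), Add(Function('Y')(174), 32180)) = Mul(Add(-46417, Mul(245, -58)), Add(Add(84, Mul(-1, 174)), 32180)) = Mul(Add(-46417, -14210), Add(Add(84, -174), 32180)) = Mul(-60627, Add(-90, 32180)) = Mul(-60627, 32090) = -1945520430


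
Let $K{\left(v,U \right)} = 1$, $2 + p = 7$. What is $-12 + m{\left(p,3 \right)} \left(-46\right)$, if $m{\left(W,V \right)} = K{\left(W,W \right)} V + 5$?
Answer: $-380$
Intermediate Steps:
$p = 5$ ($p = -2 + 7 = 5$)
$m{\left(W,V \right)} = 5 + V$ ($m{\left(W,V \right)} = 1 V + 5 = V + 5 = 5 + V$)
$-12 + m{\left(p,3 \right)} \left(-46\right) = -12 + \left(5 + 3\right) \left(-46\right) = -12 + 8 \left(-46\right) = -12 - 368 = -380$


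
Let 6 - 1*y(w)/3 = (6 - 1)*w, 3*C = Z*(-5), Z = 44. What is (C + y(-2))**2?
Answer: 5776/9 ≈ 641.78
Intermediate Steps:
C = -220/3 (C = (44*(-5))/3 = (1/3)*(-220) = -220/3 ≈ -73.333)
y(w) = 18 - 15*w (y(w) = 18 - 3*(6 - 1)*w = 18 - 15*w)
(C + y(-2))**2 = (-220/3 + (18 - 15*(-2)))**2 = (-220/3 + (18 + 30))**2 = (-220/3 + 48)**2 = (-76/3)**2 = 5776/9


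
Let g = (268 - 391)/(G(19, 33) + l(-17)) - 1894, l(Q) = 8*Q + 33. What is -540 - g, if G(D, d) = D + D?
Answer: 87887/65 ≈ 1352.1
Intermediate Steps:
G(D, d) = 2*D
l(Q) = 33 + 8*Q
g = -122987/65 (g = (268 - 391)/(2*19 + (33 + 8*(-17))) - 1894 = -123/(38 + (33 - 136)) - 1894 = -123/(38 - 103) - 1894 = -123/(-65) - 1894 = -123*(-1/65) - 1894 = 123/65 - 1894 = -122987/65 ≈ -1892.1)
-540 - g = -540 - 1*(-122987/65) = -540 + 122987/65 = 87887/65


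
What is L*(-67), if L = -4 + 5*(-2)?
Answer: 938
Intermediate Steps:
L = -14 (L = -4 - 10 = -14)
L*(-67) = -14*(-67) = 938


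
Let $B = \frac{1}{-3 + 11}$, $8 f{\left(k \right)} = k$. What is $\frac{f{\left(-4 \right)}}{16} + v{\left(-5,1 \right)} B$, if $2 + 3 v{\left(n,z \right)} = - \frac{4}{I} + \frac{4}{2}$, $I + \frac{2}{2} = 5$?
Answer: $- \frac{7}{96} \approx -0.072917$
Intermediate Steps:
$I = 4$ ($I = -1 + 5 = 4$)
$f{\left(k \right)} = \frac{k}{8}$
$B = \frac{1}{8} \approx 0.125$
$v{\left(n,z \right)} = - \frac{1}{3}$ ($v{\left(n,z \right)} = - \frac{2}{3} + \frac{- \frac{4}{4} + \frac{4}{2}}{3} = - \frac{2}{3} + \frac{\left(-4\right) \frac{1}{4} + 4 \cdot \frac{1}{2}}{3} = - \frac{2}{3} + \frac{-1 + 2}{3} = - \frac{2}{3} + \frac{1}{3} \cdot 1 = - \frac{2}{3} + \frac{1}{3} = - \frac{1}{3}$)
$\frac{f{\left(-4 \right)}}{16} + v{\left(-5,1 \right)} B = \frac{\frac{1}{8} \left(-4\right)}{16} - \frac{1}{24} = \left(- \frac{1}{2}\right) \frac{1}{16} - \frac{1}{24} = - \frac{1}{32} - \frac{1}{24} = - \frac{7}{96}$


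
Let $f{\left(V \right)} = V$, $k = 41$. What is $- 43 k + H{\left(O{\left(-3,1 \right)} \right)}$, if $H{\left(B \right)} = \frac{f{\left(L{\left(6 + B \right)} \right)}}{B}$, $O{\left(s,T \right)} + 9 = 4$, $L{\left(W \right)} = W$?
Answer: $- \frac{8816}{5} \approx -1763.2$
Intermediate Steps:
$O{\left(s,T \right)} = -5$ ($O{\left(s,T \right)} = -9 + 4 = -5$)
$H{\left(B \right)} = \frac{6 + B}{B}$
$- 43 k + H{\left(O{\left(-3,1 \right)} \right)} = \left(-43\right) 41 + \frac{6 - 5}{-5} = -1763 - \frac{1}{5} = - \frac{8816}{5}$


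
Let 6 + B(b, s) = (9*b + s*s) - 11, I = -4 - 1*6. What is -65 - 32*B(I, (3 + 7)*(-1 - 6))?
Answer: -153441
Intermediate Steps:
I = -10 (I = -4 - 6 = -10)
B(b, s) = -17 + s² + 9*b (B(b, s) = -6 + ((9*b + s*s) - 11) = -6 + ((9*b + s²) - 11) = -6 + ((s² + 9*b) - 11) = -6 + (-11 + s² + 9*b) = -17 + s² + 9*b)
-65 - 32*B(I, (3 + 7)*(-1 - 6)) = -65 - 32*(-17 + ((3 + 7)*(-1 - 6))² + 9*(-10)) = -65 - 32*(-17 + (10*(-7))² - 90) = -65 - 32*(-17 + (-70)² - 90) = -65 - 32*(-17 + 4900 - 90) = -65 - 32*4793 = -65 - 153376 = -153441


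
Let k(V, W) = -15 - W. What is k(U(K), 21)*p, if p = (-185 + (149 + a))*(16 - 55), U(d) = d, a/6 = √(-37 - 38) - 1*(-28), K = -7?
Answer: 185328 + 42120*I*√3 ≈ 1.8533e+5 + 72954.0*I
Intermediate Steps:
a = 168 + 30*I*√3 (a = 6*(√(-37 - 38) - 1*(-28)) = 6*(√(-75) + 28) = 6*(5*I*√3 + 28) = 6*(28 + 5*I*√3) = 168 + 30*I*√3 ≈ 168.0 + 51.962*I)
p = -5148 - 1170*I*√3 (p = (-185 + (149 + (168 + 30*I*√3)))*(16 - 55) = (-185 + (317 + 30*I*√3))*(-39) = (132 + 30*I*√3)*(-39) = -5148 - 1170*I*√3 ≈ -5148.0 - 2026.5*I)
k(U(K), 21)*p = (-15 - 1*21)*(-5148 - 1170*I*√3) = (-15 - 21)*(-5148 - 1170*I*√3) = -36*(-5148 - 1170*I*√3) = 185328 + 42120*I*√3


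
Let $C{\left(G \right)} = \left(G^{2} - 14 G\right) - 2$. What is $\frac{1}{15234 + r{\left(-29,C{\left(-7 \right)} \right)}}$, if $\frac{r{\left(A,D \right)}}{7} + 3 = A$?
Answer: $\frac{1}{15010} \approx 6.6622 \cdot 10^{-5}$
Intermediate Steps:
$C{\left(G \right)} = -2 + G^{2} - 14 G$
$r{\left(A,D \right)} = -21 + 7 A$
$\frac{1}{15234 + r{\left(-29,C{\left(-7 \right)} \right)}} = \frac{1}{15234 + \left(-21 + 7 \left(-29\right)\right)} = \frac{1}{15234 - 224} = \frac{1}{15010}$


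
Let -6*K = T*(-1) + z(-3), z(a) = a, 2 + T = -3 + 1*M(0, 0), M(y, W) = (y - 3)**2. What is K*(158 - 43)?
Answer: 805/6 ≈ 134.17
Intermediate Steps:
M(y, W) = (-3 + y)**2
T = 4 (T = -2 + (-3 + 1*(-3 + 0)**2) = -2 + (-3 + 1*(-3)**2) = -2 + (-3 + 1*9) = -2 + (-3 + 9) = -2 + 6 = 4)
K = 7/6 (K = -(4*(-1) - 3)/6 = -(-4 - 3)/6 = -1/6*(-7) = 7/6 ≈ 1.1667)
K*(158 - 43) = 7*(158 - 43)/6 = (7/6)*115 = 805/6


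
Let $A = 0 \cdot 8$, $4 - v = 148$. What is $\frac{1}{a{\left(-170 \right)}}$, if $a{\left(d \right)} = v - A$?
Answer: $- \frac{1}{144} \approx -0.0069444$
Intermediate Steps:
$v = -144$ ($v = 4 - 148 = -144$)
$A = 0$
$a{\left(d \right)} = -144$ ($a{\left(d \right)} = -144 - 0 = -144 + 0 = -144$)
$\frac{1}{a{\left(-170 \right)}} = \frac{1}{-144} = - \frac{1}{144}$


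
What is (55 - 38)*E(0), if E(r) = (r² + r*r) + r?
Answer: 0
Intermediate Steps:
E(r) = r + 2*r² (E(r) = (r² + r²) + r = 2*r² + r = r + 2*r²)
(55 - 38)*E(0) = (55 - 38)*(0*(1 + 2*0)) = 17*(0*(1 + 0)) = 17*(0*1) = 17*0 = 0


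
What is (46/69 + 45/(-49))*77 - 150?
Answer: -3557/21 ≈ -169.38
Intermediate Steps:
(46/69 + 45/(-49))*77 - 150 = (46*(1/69) + 45*(-1/49))*77 - 150 = (⅔ - 45/49)*77 - 150 = -37/147*77 - 150 = -407/21 - 150 = -3557/21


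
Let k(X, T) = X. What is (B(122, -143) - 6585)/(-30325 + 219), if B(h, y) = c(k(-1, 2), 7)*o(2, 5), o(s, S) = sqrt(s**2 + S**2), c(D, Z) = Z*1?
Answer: 6585/30106 - 7*sqrt(29)/30106 ≈ 0.21747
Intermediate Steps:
c(D, Z) = Z
o(s, S) = sqrt(S**2 + s**2)
B(h, y) = 7*sqrt(29) (B(h, y) = 7*sqrt(5**2 + 2**2) = 7*sqrt(25 + 4) = 7*sqrt(29))
(B(122, -143) - 6585)/(-30325 + 219) = (7*sqrt(29) - 6585)/(-30325 + 219) = (-6585 + 7*sqrt(29))/(-30106) = (-6585 + 7*sqrt(29))*(-1/30106) = 6585/30106 - 7*sqrt(29)/30106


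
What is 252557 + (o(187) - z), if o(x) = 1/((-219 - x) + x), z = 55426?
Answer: 43171688/219 ≈ 1.9713e+5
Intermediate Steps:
o(x) = -1/219 (o(x) = 1/(-219) = -1/219)
252557 + (o(187) - z) = 252557 + (-1/219 - 1*55426) = 252557 + (-1/219 - 55426) = 252557 - 12138295/219 = 43171688/219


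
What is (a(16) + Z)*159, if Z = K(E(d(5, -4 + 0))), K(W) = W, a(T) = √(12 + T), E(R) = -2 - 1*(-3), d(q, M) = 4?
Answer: 159 + 318*√7 ≈ 1000.3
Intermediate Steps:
E(R) = 1 (E(R) = -2 + 3 = 1)
Z = 1
(a(16) + Z)*159 = (√(12 + 16) + 1)*159 = (√28 + 1)*159 = (2*√7 + 1)*159 = (1 + 2*√7)*159 = 159 + 318*√7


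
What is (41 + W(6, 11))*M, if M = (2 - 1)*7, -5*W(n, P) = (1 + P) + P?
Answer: 1274/5 ≈ 254.80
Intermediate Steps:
W(n, P) = -⅕ - 2*P/5 (W(n, P) = -((1 + P) + P)/5 = -(1 + 2*P)/5 = -⅕ - 2*P/5)
M = 7 (M = 1*7 = 7)
(41 + W(6, 11))*M = (41 + (-⅕ - ⅖*11))*7 = (41 + (-⅕ - 22/5))*7 = (41 - 23/5)*7 = (182/5)*7 = 1274/5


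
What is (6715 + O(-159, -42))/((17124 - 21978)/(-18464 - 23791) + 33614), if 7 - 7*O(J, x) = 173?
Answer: 659727315/3314183656 ≈ 0.19906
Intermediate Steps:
O(J, x) = -166/7 (O(J, x) = 1 - ⅐*173 = 1 - 173/7 = -166/7)
(6715 + O(-159, -42))/((17124 - 21978)/(-18464 - 23791) + 33614) = (6715 - 166/7)/((17124 - 21978)/(-18464 - 23791) + 33614) = 46839/(7*(-4854/(-42255) + 33614)) = 46839/(7*(-4854*(-1/42255) + 33614)) = 46839/(7*(1618/14085 + 33614)) = 46839/(7*(473454808/14085)) = (46839/7)*(14085/473454808) = 659727315/3314183656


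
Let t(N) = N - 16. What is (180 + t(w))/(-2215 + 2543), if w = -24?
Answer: 35/82 ≈ 0.42683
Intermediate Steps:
t(N) = -16 + N
(180 + t(w))/(-2215 + 2543) = (180 + (-16 - 24))/(-2215 + 2543) = (180 - 40)/328 = 140*(1/328) = 35/82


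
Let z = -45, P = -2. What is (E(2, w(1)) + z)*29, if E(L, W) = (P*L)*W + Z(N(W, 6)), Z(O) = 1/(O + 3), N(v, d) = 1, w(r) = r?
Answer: -5655/4 ≈ -1413.8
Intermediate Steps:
Z(O) = 1/(3 + O)
E(L, W) = ¼ - 2*L*W (E(L, W) = (-2*L)*W + 1/(3 + 1) = -2*L*W + 1/4 = -2*L*W + ¼ = ¼ - 2*L*W)
(E(2, w(1)) + z)*29 = ((¼ - 2*2*1) - 45)*29 = ((¼ - 4) - 45)*29 = (-15/4 - 45)*29 = -195/4*29 = -5655/4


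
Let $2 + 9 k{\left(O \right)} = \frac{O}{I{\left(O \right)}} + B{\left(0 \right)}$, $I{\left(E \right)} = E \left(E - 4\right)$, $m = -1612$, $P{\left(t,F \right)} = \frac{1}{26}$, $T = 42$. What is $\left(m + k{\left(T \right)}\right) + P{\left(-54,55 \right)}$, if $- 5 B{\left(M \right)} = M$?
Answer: $- \frac{1194626}{741} \approx -1612.2$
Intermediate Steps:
$P{\left(t,F \right)} = \frac{1}{26}$
$I{\left(E \right)} = E \left(-4 + E\right)$
$B{\left(M \right)} = - \frac{M}{5}$
$k{\left(O \right)} = - \frac{2}{9} + \frac{1}{9 \left(-4 + O\right)}$ ($k{\left(O \right)} = - \frac{2}{9} + \frac{\frac{O}{O \left(-4 + O\right)} - 0}{9} = - \frac{2}{9} + \frac{O \frac{1}{O \left(-4 + O\right)} + 0}{9} = - \frac{2}{9} + \frac{\frac{1}{-4 + O} + 0}{9} = - \frac{2}{9} + \frac{1}{9 \left(-4 + O\right)}$)
$\left(m + k{\left(T \right)}\right) + P{\left(-54,55 \right)} = \left(-1612 + \frac{9 - 84}{9 \left(-4 + 42\right)}\right) + \frac{1}{26} = \left(-1612 + \frac{9 - 84}{9 \cdot 38}\right) + \frac{1}{26} = \left(-1612 + \frac{1}{9} \cdot \frac{1}{38} \left(-75\right)\right) + \frac{1}{26} = \left(-1612 - \frac{25}{114}\right) + \frac{1}{26} = - \frac{183793}{114} + \frac{1}{26} = - \frac{1194626}{741}$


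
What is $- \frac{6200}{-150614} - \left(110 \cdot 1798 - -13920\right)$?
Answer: $- \frac{15942488800}{75307} \approx -2.117 \cdot 10^{5}$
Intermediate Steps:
$- \frac{6200}{-150614} - \left(110 \cdot 1798 - -13920\right) = \left(-6200\right) \left(- \frac{1}{150614}\right) - \left(197780 + 13920\right) = \frac{3100}{75307} - 211700 = - \frac{15942488800}{75307}$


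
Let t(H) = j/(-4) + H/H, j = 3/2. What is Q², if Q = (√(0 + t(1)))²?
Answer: 25/64 ≈ 0.39063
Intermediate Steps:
j = 3/2 (j = 3*(½) = 3/2 ≈ 1.5000)
t(H) = 5/8 (t(H) = (3/2)/(-4) + H/H = (3/2)*(-¼) + 1 = -3/8 + 1 = 5/8)
Q = 5/8 (Q = (√(0 + 5/8))² = (√(5/8))² = (√10/4)² = 5/8 ≈ 0.62500)
Q² = (5/8)² = 25/64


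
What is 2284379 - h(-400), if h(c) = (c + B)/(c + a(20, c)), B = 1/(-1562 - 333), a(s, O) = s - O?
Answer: 86578722101/37900 ≈ 2.2844e+6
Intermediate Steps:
B = -1/1895 (B = 1/(-1895) = -1/1895 ≈ -0.00052770)
h(c) = -1/37900 + c/20 (h(c) = (c - 1/1895)/(c + (20 - c)) = (-1/1895 + c)/20 = (-1/1895 + c)*(1/20) = -1/37900 + c/20)
2284379 - h(-400) = 2284379 - (-1/37900 + (1/20)*(-400)) = 2284379 - (-1/37900 - 20) = 2284379 - 1*(-758001/37900) = 2284379 + 758001/37900 = 86578722101/37900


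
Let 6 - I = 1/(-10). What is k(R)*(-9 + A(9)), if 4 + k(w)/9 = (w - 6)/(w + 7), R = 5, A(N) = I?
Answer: 4263/40 ≈ 106.57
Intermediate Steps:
I = 61/10 (I = 6 - 1/(-10) = 6 - (-1)/10 = 6 - 1*(-⅒) = 6 + ⅒ = 61/10 ≈ 6.1000)
A(N) = 61/10
k(w) = -36 + 9*(-6 + w)/(7 + w) (k(w) = -36 + 9*((w - 6)/(w + 7)) = -36 + 9*((-6 + w)/(7 + w)) = -36 + 9*(-6 + w)/(7 + w))
k(R)*(-9 + A(9)) = (9*(-34 - 3*5)/(7 + 5))*(-9 + 61/10) = (9*(-34 - 15)/12)*(-29/10) = (9*(1/12)*(-49))*(-29/10) = -147/4*(-29/10) = 4263/40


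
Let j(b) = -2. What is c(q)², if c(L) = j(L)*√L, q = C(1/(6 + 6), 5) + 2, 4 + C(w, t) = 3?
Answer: 4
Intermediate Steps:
C(w, t) = -1 (C(w, t) = -4 + 3 = -1)
q = 1 (q = -1 + 2 = 1)
c(L) = -2*√L
c(q)² = (-2*√1)² = (-2*1)² = (-2)² = 4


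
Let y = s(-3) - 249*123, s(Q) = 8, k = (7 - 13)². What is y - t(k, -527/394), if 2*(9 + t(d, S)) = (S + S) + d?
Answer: -12066905/394 ≈ -30627.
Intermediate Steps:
k = 36 (k = (-6)² = 36)
t(d, S) = -9 + S + d/2 (t(d, S) = -9 + ((S + S) + d)/2 = -9 + (2*S + d)/2 = -9 + (d + 2*S)/2 = -9 + (S + d/2) = -9 + S + d/2)
y = -30619 (y = 8 - 249*123 = 8 - 30627 = -30619)
y - t(k, -527/394) = -30619 - (-9 - 527/394 + (½)*36) = -30619 - (-9 - 527*1/394 + 18) = -30619 - (-9 - 527/394 + 18) = -30619 - 1*3019/394 = -30619 - 3019/394 = -12066905/394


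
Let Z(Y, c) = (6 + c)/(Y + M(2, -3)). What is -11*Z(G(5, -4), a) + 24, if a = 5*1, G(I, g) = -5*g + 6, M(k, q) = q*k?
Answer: 359/20 ≈ 17.950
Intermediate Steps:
M(k, q) = k*q
G(I, g) = 6 - 5*g
a = 5
Z(Y, c) = (6 + c)/(-6 + Y) (Z(Y, c) = (6 + c)/(Y + 2*(-3)) = (6 + c)/(Y - 6) = (6 + c)/(-6 + Y))
-11*Z(G(5, -4), a) + 24 = -11*(6 + 5)/(-6 + (6 - 5*(-4))) + 24 = -11*11/(-6 + (6 + 20)) + 24 = -11*11/(-6 + 26) + 24 = -11*11/20 + 24 = -121/20 + 24 = 359/20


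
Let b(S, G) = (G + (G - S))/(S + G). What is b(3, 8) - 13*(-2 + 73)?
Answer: -10140/11 ≈ -921.82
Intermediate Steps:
b(S, G) = (-S + 2*G)/(G + S)
b(3, 8) - 13*(-2 + 73) = (-1*3 + 2*8)/(8 + 3) - 13*(-2 + 73) = (-3 + 16)/11 - 13*71 = (1/11)*13 - 923 = 13/11 - 923 = -10140/11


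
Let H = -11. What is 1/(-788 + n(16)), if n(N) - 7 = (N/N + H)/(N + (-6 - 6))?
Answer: -2/1567 ≈ -0.0012763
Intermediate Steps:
n(N) = 7 - 10/(-12 + N) (n(N) = 7 + (N/N - 11)/(N + (-6 - 6)) = 7 + (1 - 11)/(N - 12) = 7 - 10/(-12 + N))
1/(-788 + n(16)) = 1/(-788 + (-94 + 7*16)/(-12 + 16)) = 1/(-788 + (-94 + 112)/4) = 1/(-788 + (¼)*18) = 1/(-788 + 9/2) = 1/(-1567/2) = -2/1567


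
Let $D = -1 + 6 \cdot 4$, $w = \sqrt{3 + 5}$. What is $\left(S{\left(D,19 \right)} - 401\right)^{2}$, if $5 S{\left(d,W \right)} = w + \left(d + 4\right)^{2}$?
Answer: $\frac{1628184}{25} - \frac{5104 \sqrt{2}}{25} \approx 64839.0$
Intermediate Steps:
$w = 2 \sqrt{2}$ ($w = \sqrt{8} = 2 \sqrt{2} \approx 2.8284$)
$D = 23$ ($D = -1 + 24 = 23$)
$S{\left(d,W \right)} = \frac{\left(4 + d\right)^{2}}{5} + \frac{2 \sqrt{2}}{5}$ ($S{\left(d,W \right)} = \frac{2 \sqrt{2} + \left(d + 4\right)^{2}}{5} = \frac{2 \sqrt{2} + \left(4 + d\right)^{2}}{5} = \frac{\left(4 + d\right)^{2} + 2 \sqrt{2}}{5} = \frac{\left(4 + d\right)^{2}}{5} + \frac{2 \sqrt{2}}{5}$)
$\left(S{\left(D,19 \right)} - 401\right)^{2} = \left(\left(\frac{\left(4 + 23\right)^{2}}{5} + \frac{2 \sqrt{2}}{5}\right) - 401\right)^{2} = \left(\left(\frac{27^{2}}{5} + \frac{2 \sqrt{2}}{5}\right) - 401\right)^{2} = \left(\left(\frac{1}{5} \cdot 729 + \frac{2 \sqrt{2}}{5}\right) - 401\right)^{2} = \left(\left(\frac{729}{5} + \frac{2 \sqrt{2}}{5}\right) - 401\right)^{2} = \left(- \frac{1276}{5} + \frac{2 \sqrt{2}}{5}\right)^{2}$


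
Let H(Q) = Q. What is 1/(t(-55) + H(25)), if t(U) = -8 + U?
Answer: -1/38 ≈ -0.026316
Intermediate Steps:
1/(t(-55) + H(25)) = 1/((-8 - 55) + 25) = 1/(-63 + 25) = 1/(-38) = -1/38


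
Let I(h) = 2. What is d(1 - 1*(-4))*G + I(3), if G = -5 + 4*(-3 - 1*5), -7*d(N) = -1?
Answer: -23/7 ≈ -3.2857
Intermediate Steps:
d(N) = 1/7 (d(N) = -1/7*(-1) = 1/7)
G = -37 (G = -5 + 4*(-3 - 5) = -5 + 4*(-8) = -5 - 32 = -37)
d(1 - 1*(-4))*G + I(3) = (1/7)*(-37) + 2 = -37/7 + 2 = -23/7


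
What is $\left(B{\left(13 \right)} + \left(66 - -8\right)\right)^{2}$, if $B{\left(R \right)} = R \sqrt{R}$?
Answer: $7673 + 1924 \sqrt{13} \approx 14610.0$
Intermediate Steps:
$B{\left(R \right)} = R^{\frac{3}{2}}$
$\left(B{\left(13 \right)} + \left(66 - -8\right)\right)^{2} = \left(13^{\frac{3}{2}} + \left(66 - -8\right)\right)^{2} = \left(13 \sqrt{13} + \left(66 + 8\right)\right)^{2} = \left(13 \sqrt{13} + 74\right)^{2} = \left(74 + 13 \sqrt{13}\right)^{2}$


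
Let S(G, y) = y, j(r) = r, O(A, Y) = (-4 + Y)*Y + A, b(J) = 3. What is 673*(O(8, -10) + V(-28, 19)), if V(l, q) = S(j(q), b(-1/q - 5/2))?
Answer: 101623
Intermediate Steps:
O(A, Y) = A + Y*(-4 + Y) (O(A, Y) = Y*(-4 + Y) + A = A + Y*(-4 + Y))
V(l, q) = 3
673*(O(8, -10) + V(-28, 19)) = 673*((8 + (-10)² - 4*(-10)) + 3) = 673*((8 + 100 + 40) + 3) = 673*(148 + 3) = 673*151 = 101623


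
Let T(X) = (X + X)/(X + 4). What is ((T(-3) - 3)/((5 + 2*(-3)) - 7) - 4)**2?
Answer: 529/64 ≈ 8.2656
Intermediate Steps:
T(X) = 2*X/(4 + X) (T(X) = (2*X)/(4 + X) = 2*X/(4 + X))
((T(-3) - 3)/((5 + 2*(-3)) - 7) - 4)**2 = ((2*(-3)/(4 - 3) - 3)/((5 + 2*(-3)) - 7) - 4)**2 = ((2*(-3)/1 - 3)/((5 - 6) - 7) - 4)**2 = ((2*(-3)*1 - 3)/(-1 - 7) - 4)**2 = ((-6 - 3)/(-8) - 4)**2 = (-9*(-1/8) - 4)**2 = (9/8 - 4)**2 = (-23/8)**2 = 529/64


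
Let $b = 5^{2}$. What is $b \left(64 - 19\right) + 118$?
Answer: $1243$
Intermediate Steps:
$b = 25$
$b \left(64 - 19\right) + 118 = 25 \left(64 - 19\right) + 118 = 25 \cdot 45 + 118 = 1125 + 118 = 1243$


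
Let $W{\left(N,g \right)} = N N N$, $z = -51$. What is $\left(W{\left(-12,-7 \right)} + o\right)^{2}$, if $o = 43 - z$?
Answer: $2669956$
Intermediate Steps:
$o = 94$ ($o = 43 - -51 = 43 + 51 = 94$)
$W{\left(N,g \right)} = N^{3}$ ($W{\left(N,g \right)} = N^{2} N = N^{3}$)
$\left(W{\left(-12,-7 \right)} + o\right)^{2} = \left(\left(-12\right)^{3} + 94\right)^{2} = \left(-1728 + 94\right)^{2} = \left(-1634\right)^{2} = 2669956$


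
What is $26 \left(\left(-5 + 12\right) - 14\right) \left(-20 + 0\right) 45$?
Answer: $163800$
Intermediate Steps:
$26 \left(\left(-5 + 12\right) - 14\right) \left(-20 + 0\right) 45 = 26 \left(7 - 14\right) \left(-20\right) 45 = 26 \left(\left(-7\right) \left(-20\right)\right) 45 = 26 \cdot 140 \cdot 45 = 3640 \cdot 45 = 163800$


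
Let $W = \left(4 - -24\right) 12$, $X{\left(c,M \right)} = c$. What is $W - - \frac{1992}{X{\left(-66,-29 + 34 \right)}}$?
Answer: $\frac{3364}{11} \approx 305.82$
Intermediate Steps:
$W = 336$ ($W = \left(4 + 24\right) 12 = 28 \cdot 12 = 336$)
$W - - \frac{1992}{X{\left(-66,-29 + 34 \right)}} = 336 - - \frac{1992}{-66} = 336 - \left(-1992\right) \left(- \frac{1}{66}\right) = 336 - \frac{332}{11} = \frac{3364}{11}$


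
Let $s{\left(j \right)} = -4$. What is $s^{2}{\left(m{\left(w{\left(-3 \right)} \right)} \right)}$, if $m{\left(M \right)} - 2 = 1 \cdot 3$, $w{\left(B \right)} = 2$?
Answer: $16$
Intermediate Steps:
$m{\left(M \right)} = 5$ ($m{\left(M \right)} = 2 + 1 \cdot 3 = 2 + 3 = 5$)
$s^{2}{\left(m{\left(w{\left(-3 \right)} \right)} \right)} = \left(-4\right)^{2} = 16$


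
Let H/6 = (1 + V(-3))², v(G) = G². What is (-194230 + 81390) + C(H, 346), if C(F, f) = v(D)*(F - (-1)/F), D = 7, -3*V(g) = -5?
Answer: -42527303/384 ≈ -1.1075e+5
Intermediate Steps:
V(g) = 5/3 (V(g) = -⅓*(-5) = 5/3)
H = 128/3 (H = 6*(1 + 5/3)² = 6*(8/3)² = 6*(64/9) = 128/3 ≈ 42.667)
C(F, f) = 49*F + 49/F (C(F, f) = 7²*(F - (-1)/F) = 49*(F + 1/F) = 49*F + 49/F)
(-194230 + 81390) + C(H, 346) = (-194230 + 81390) + (49*(128/3) + 49/(128/3)) = -112840 + (6272/3 + 49*(3/128)) = -112840 + (6272/3 + 147/128) = -112840 + 803257/384 = -42527303/384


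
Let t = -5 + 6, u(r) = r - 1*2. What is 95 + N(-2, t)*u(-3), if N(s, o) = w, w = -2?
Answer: 105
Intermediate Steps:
u(r) = -2 + r (u(r) = r - 2 = -2 + r)
t = 1
N(s, o) = -2
95 + N(-2, t)*u(-3) = 95 - 2*(-2 - 3) = 95 - 2*(-5) = 95 + 10 = 105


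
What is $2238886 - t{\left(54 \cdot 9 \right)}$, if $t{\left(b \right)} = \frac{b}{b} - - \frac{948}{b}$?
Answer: $\frac{181349527}{81} \approx 2.2389 \cdot 10^{6}$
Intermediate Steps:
$t{\left(b \right)} = 1 + \frac{948}{b}$
$2238886 - t{\left(54 \cdot 9 \right)} = 2238886 - \frac{948 + 54 \cdot 9}{54 \cdot 9} = 2238886 - \frac{948 + 486}{486} = 2238886 - \frac{1}{486} \cdot 1434 = 2238886 - \frac{239}{81} = \frac{181349527}{81}$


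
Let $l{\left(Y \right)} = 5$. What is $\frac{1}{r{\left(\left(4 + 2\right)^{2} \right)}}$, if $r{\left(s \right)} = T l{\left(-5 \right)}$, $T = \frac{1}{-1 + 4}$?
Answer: $\frac{3}{5} \approx 0.6$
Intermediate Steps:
$T = \frac{1}{3} \approx 0.33333$
$r{\left(s \right)} = \frac{5}{3}$ ($r{\left(s \right)} = \frac{1}{3} \cdot 5 = \frac{5}{3}$)
$\frac{1}{r{\left(\left(4 + 2\right)^{2} \right)}} = \frac{1}{\frac{5}{3}} = \frac{3}{5}$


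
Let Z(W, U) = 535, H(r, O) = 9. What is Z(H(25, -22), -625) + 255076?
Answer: 255611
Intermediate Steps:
Z(H(25, -22), -625) + 255076 = 535 + 255076 = 255611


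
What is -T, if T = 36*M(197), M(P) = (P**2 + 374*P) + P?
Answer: -4056624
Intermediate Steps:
M(P) = P**2 + 375*P
T = 4056624 (T = 36*(197*(375 + 197)) = 36*(197*572) = 36*112684 = 4056624)
-T = -1*4056624 = -4056624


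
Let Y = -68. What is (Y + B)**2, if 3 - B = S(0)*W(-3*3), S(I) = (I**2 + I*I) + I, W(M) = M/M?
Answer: 4225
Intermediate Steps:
W(M) = 1
S(I) = I + 2*I**2 (S(I) = (I**2 + I**2) + I = 2*I**2 + I = I + 2*I**2)
B = 3 (B = 3 - 0*(1 + 2*0) = 3 - 0*(1 + 0) = 3 - 0*1 = 3 - 0 = 3 - 1*0 = 3 + 0 = 3)
(Y + B)**2 = (-68 + 3)**2 = (-65)**2 = 4225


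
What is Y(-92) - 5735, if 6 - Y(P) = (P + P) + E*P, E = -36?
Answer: -8857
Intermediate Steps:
Y(P) = 6 + 34*P (Y(P) = 6 - ((P + P) - 36*P) = 6 - (2*P - 36*P) = 6 - (-34)*P = 6 + 34*P)
Y(-92) - 5735 = (6 + 34*(-92)) - 5735 = (6 - 3128) - 5735 = -3122 - 5735 = -8857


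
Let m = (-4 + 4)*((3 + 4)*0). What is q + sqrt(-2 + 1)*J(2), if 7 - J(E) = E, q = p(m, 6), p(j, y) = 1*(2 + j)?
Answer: 2 + 5*I ≈ 2.0 + 5.0*I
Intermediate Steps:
m = 0 (m = 0*(7*0) = 0*0 = 0)
p(j, y) = 2 + j
q = 2 (q = 2 + 0 = 2)
J(E) = 7 - E
q + sqrt(-2 + 1)*J(2) = 2 + sqrt(-2 + 1)*(7 - 1*2) = 2 + sqrt(-1)*(7 - 2) = 2 + I*5 = 2 + 5*I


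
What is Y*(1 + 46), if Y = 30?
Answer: 1410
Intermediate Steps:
Y*(1 + 46) = 30*(1 + 46) = 30*47 = 1410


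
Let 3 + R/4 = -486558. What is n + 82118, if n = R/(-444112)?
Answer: 9117883865/111028 ≈ 82122.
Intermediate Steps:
R = -1946244 (R = -12 + 4*(-486558) = -12 - 1946232 = -1946244)
n = 486561/111028 (n = -1946244/(-444112) = -1946244*(-1/444112) = 486561/111028 ≈ 4.3823)
n + 82118 = 486561/111028 + 82118 = 9117883865/111028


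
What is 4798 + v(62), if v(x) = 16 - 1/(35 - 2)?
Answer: 158861/33 ≈ 4814.0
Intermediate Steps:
v(x) = 527/33 (v(x) = 16 - 1/33 = 527/33)
4798 + v(62) = 4798 + 527/33 = 158861/33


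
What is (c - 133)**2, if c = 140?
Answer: 49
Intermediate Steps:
(c - 133)**2 = (140 - 133)**2 = 7**2 = 49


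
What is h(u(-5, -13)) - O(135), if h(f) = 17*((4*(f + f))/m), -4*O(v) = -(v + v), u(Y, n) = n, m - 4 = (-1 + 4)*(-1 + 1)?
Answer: -1019/2 ≈ -509.50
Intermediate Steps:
m = 4 (m = 4 + (-1 + 4)*(-1 + 1) = 4 + 3*0 = 4 + 0 = 4)
O(v) = v/2 (O(v) = -(-1)*(v + v)/4 = -(-1)*2*v/4 = -(-1)*v/2 = v/2)
h(f) = 34*f (h(f) = 17*((4*(f + f))/4) = 17*((4*(2*f))*(¼)) = 17*((8*f)*(¼)) = 17*(2*f) = 34*f)
h(u(-5, -13)) - O(135) = 34*(-13) - 135/2 = -442 - 1*135/2 = -442 - 135/2 = -1019/2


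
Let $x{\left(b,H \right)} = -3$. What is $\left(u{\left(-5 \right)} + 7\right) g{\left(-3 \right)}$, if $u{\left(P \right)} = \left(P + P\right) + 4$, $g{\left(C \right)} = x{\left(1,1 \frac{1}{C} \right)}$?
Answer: $-3$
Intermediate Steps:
$g{\left(C \right)} = -3$
$u{\left(P \right)} = 4 + 2 P$ ($u{\left(P \right)} = 2 P + 4 = 4 + 2 P$)
$\left(u{\left(-5 \right)} + 7\right) g{\left(-3 \right)} = \left(\left(4 + 2 \left(-5\right)\right) + 7\right) \left(-3\right) = \left(\left(4 - 10\right) + 7\right) \left(-3\right) = \left(-6 + 7\right) \left(-3\right) = 1 \left(-3\right) = -3$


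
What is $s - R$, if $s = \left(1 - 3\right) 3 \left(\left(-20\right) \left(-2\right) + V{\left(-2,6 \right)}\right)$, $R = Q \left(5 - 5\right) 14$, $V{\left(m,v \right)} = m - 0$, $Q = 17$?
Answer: $-228$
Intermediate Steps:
$V{\left(m,v \right)} = m$ ($V{\left(m,v \right)} = m + 0 = m$)
$R = 0$ ($R = 17 \left(5 - 5\right) 14 = 17 \cdot 0 \cdot 14 = 0 \cdot 14 = 0$)
$s = -228$ ($s = \left(1 - 3\right) 3 \left(\left(-20\right) \left(-2\right) - 2\right) = \left(-2\right) 3 \left(40 - 2\right) = \left(-6\right) 38 = -228$)
$s - R = -228 - 0 = -228 + 0 = -228$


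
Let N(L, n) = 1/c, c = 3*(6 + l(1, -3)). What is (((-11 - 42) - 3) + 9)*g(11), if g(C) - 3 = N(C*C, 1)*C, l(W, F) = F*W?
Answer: -1786/9 ≈ -198.44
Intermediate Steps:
c = 9 (c = 3*(6 - 3*1) = 3*(6 - 3) = 3*3 = 9)
N(L, n) = 1/9
g(C) = 3 + C/9
(((-11 - 42) - 3) + 9)*g(11) = (((-11 - 42) - 3) + 9)*(3 + (1/9)*11) = ((-53 - 3) + 9)*(3 + 11/9) = (-56 + 9)*(38/9) = -47*38/9 = -1786/9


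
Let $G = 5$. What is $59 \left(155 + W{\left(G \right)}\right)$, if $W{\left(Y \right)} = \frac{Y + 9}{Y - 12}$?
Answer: $9027$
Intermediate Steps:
$W{\left(Y \right)} = \frac{9 + Y}{-12 + Y}$
$59 \left(155 + W{\left(G \right)}\right) = 59 \left(155 + \frac{9 + 5}{-12 + 5}\right) = 59 \left(155 + \frac{1}{-7} \cdot 14\right) = 59 \left(155 - 2\right) = 59 \cdot 153 = 9027$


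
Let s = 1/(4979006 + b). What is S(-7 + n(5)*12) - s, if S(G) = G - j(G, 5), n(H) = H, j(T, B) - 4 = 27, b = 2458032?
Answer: 163614835/7437038 ≈ 22.000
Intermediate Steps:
j(T, B) = 31 (j(T, B) = 4 + 27 = 31)
S(G) = -31 + G (S(G) = G - 1*31 = G - 31 = -31 + G)
s = 1/7437038 (s = 1/(4979006 + 2458032) = 1/7437038 ≈ 1.3446e-7)
S(-7 + n(5)*12) - s = (-31 + (-7 + 5*12)) - 1*1/7437038 = (-31 + (-7 + 60)) - 1/7437038 = (-31 + 53) - 1/7437038 = 22 - 1/7437038 = 163614835/7437038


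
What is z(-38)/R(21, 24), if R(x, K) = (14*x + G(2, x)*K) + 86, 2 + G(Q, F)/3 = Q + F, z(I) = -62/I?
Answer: 31/35948 ≈ 0.00086236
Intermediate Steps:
G(Q, F) = -6 + 3*F + 3*Q (G(Q, F) = -6 + 3*(Q + F) = -6 + 3*(F + Q) = -6 + (3*F + 3*Q) = -6 + 3*F + 3*Q)
R(x, K) = 86 + 14*x + 3*K*x (R(x, K) = (14*x + (-6 + 3*x + 3*2)*K) + 86 = (14*x + (-6 + 3*x + 6)*K) + 86 = (14*x + (3*x)*K) + 86 = (14*x + 3*K*x) + 86 = 86 + 14*x + 3*K*x)
z(-38)/R(21, 24) = (-62/(-38))/(86 + 14*21 + 3*24*21) = (-62*(-1/38))/(86 + 294 + 1512) = (31/19)/1892 = (31/19)*(1/1892) = 31/35948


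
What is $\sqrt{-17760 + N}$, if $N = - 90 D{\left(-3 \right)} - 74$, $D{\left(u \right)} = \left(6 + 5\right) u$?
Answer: $4 i \sqrt{929} \approx 121.92 i$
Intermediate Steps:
$D{\left(u \right)} = 11 u$
$N = 2896$ ($N = - 90 \cdot 11 \left(-3\right) - 74 = \left(-90\right) \left(-33\right) - 74 = 2970 - 74 = 2896$)
$\sqrt{-17760 + N} = \sqrt{-17760 + 2896} = \sqrt{-14864} = 4 i \sqrt{929}$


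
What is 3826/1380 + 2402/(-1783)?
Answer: 1753499/1230270 ≈ 1.4253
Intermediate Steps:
3826/1380 + 2402/(-1783) = 3826*(1/1380) + 2402*(-1/1783) = 1913/690 - 2402/1783 = 1753499/1230270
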